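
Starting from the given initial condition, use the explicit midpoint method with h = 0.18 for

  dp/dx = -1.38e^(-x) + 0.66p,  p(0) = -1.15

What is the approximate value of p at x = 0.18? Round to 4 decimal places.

Midpoint: k1 = f(x_n, p_n); k2 = f(x_n + h/2, p_n + (h/2)·k1); p_{n+1} = p_n + h·k2.
x=0.000000, p=-1.150000:
  k1 = f(0.000000, -1.150000) = -2.139000
  k2 = f(0.090000, -1.342510) = -2.147282
  p ← -1.150000 + 0.18·(-2.147282) = -1.536511
p(0.18) ≈ -1.5365

-1.5365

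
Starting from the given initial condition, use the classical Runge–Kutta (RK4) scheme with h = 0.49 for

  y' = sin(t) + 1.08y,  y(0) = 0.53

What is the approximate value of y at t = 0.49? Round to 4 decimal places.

RK4: k1 = f(t_n, y_n); k2 = f(t_n + h/2, y_n + (h/2)·k1); k3 = f(t_n + h/2, y_n + (h/2)·k2); k4 = f(t_n + h, y_n + h·k3); y_{n+1} = y_n + (h/6)·(k1 + 2k2 + 2k3 + k4).
t=0.000000, y=0.530000:
  k1 = f(0.000000, 0.530000) = 0.572400
  k2 = f(0.245000, 0.670238) = 0.966413
  k3 = f(0.245000, 0.766771) = 1.070669
  k4 = f(0.490000, 1.054628) = 1.609624
  y ← 0.530000 + (0.49/6)·(k1 + 2k2 + 2k3 + k4) = 1.040922
y(0.49) ≈ 1.0409

1.0409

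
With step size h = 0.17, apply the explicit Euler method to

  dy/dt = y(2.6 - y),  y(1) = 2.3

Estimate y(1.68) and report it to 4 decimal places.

Euler: y_{n+1} = y_n + h·f(t_n, y_n).
t=1.000000, y=2.300000: f=0.690000 → y ← 2.300000 + 0.17·0.690000 = 2.417300
t=1.170000, y=2.417300: f=0.441641 → y ← 2.417300 + 0.17·0.441641 = 2.492379
t=1.340000, y=2.492379: f=0.268233 → y ← 2.492379 + 0.17·0.268233 = 2.537978
t=1.510000, y=2.537978: f=0.157409 → y ← 2.537978 + 0.17·0.157409 = 2.564738
y(1.68) ≈ 2.5647

2.5647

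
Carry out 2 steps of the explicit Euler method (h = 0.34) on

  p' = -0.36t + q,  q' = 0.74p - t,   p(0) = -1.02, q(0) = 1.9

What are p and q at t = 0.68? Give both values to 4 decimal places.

Euler on (p,q): p_{n+1} = p_n + h·p', q_{n+1} = q_n + h·q'.
0.000000: (-1.020000, 1.900000); f=(1.900000, -0.754800) → (-0.374000, 1.643368)
0.340000: (-0.374000, 1.643368); f=(1.520968, -0.616760) → (0.143129, 1.433670)
(p(0.68), q(0.68)) ≈ (0.1431, 1.4337)

0.1431, 1.4337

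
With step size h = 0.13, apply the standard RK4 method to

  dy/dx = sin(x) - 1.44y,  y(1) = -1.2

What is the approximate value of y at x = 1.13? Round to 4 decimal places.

RK4: k1 = f(x_n, y_n); k2 = f(x_n + h/2, y_n + (h/2)·k1); k3 = f(x_n + h/2, y_n + (h/2)·k2); k4 = f(x_n + h, y_n + h·k3); y_{n+1} = y_n + (h/6)·(k1 + 2k2 + 2k3 + k4).
x=1.000000, y=-1.200000:
  k1 = f(1.000000, -1.200000) = 2.569471
  k2 = f(1.065000, -1.032984) = 2.362286
  k3 = f(1.065000, -1.046451) = 2.381679
  k4 = f(1.130000, -0.890382) = 2.186562
  y ← -1.200000 + (0.13/6)·(k1 + 2k2 + 2k3 + k4) = -0.891381
y(1.13) ≈ -0.8914

-0.8914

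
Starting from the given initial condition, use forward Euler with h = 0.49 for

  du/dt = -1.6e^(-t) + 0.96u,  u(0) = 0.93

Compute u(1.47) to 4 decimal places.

Euler: u_{n+1} = u_n + h·f(t_n, u_n).
t=0.000000, u=0.930000: f=-0.707200 → u ← 0.930000 + 0.49·(-0.707200) = 0.583472
t=0.490000, u=0.583472: f=-0.420069 → u ← 0.583472 + 0.49·(-0.420069) = 0.377638
t=0.980000, u=0.377638: f=-0.237965 → u ← 0.377638 + 0.49·(-0.237965) = 0.261035
u(1.47) ≈ 0.2610

0.2610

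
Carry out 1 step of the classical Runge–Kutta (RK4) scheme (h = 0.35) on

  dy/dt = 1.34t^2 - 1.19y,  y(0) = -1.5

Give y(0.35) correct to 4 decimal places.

-0.9718

RK4: k1 = f(t_n, y_n); k2 = f(t_n + h/2, y_n + (h/2)·k1); k3 = f(t_n + h/2, y_n + (h/2)·k2); k4 = f(t_n + h, y_n + h·k3); y_{n+1} = y_n + (h/6)·(k1 + 2k2 + 2k3 + k4).
t=0.000000, y=-1.500000:
  k1 = f(0.000000, -1.500000) = 1.785000
  k2 = f(0.175000, -1.187625) = 1.454311
  k3 = f(0.175000, -1.245496) = 1.523177
  k4 = f(0.350000, -0.966888) = 1.314747
  y ← -1.500000 + (0.35/6)·(k1 + 2k2 + 2k3 + k4) = -0.971808
y(0.35) ≈ -0.9718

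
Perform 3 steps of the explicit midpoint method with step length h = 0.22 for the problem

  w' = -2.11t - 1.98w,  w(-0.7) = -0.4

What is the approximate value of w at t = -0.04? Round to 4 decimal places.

Midpoint: k1 = f(t_n, w_n); k2 = f(t_n + h/2, w_n + (h/2)·k1); w_{n+1} = w_n + h·k2.
t=-0.700000, w=-0.400000:
  k1 = f(-0.700000, -0.400000) = 2.269000
  k2 = f(-0.590000, -0.150410) = 1.542712
  w ← -0.400000 + 0.22·1.542712 = -0.060603
t=-0.480000, w=-0.060603:
  k1 = f(-0.480000, -0.060603) = 1.132795
  k2 = f(-0.370000, 0.064004) = 0.653972
  w ← -0.060603 + 0.22·0.653972 = 0.083270
t=-0.260000, w=0.083270:
  k1 = f(-0.260000, 0.083270) = 0.383725
  k2 = f(-0.150000, 0.125480) = 0.068049
  w ← 0.083270 + 0.22·0.068049 = 0.098241
w(-0.04) ≈ 0.0982

0.0982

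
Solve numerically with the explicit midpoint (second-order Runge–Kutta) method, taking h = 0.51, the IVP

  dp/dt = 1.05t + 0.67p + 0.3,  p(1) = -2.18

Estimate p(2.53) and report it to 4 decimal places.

Midpoint: k1 = f(t_n, p_n); k2 = f(t_n + h/2, p_n + (h/2)·k1); p_{n+1} = p_n + h·k2.
t=1.000000, p=-2.180000:
  k1 = f(1.000000, -2.180000) = -0.110600
  k2 = f(1.255000, -2.208203) = 0.138254
  p ← -2.180000 + 0.51·0.138254 = -2.109490
t=1.510000, p=-2.109490:
  k1 = f(1.510000, -2.109490) = 0.472141
  k2 = f(1.765000, -1.989094) = 0.820557
  p ← -2.109490 + 0.51·0.820557 = -1.691007
t=2.020000, p=-1.691007:
  k1 = f(2.020000, -1.691007) = 1.288026
  k2 = f(2.275000, -1.362560) = 1.775835
  p ← -1.691007 + 0.51·1.775835 = -0.785331
p(2.53) ≈ -0.7853

-0.7853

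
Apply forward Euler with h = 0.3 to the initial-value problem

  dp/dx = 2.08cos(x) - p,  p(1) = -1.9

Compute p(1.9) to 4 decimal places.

-0.3879

Euler: p_{n+1} = p_n + h·f(x_n, p_n).
x=1.000000, p=-1.900000: f=3.023829 → p ← -1.900000 + 0.3·3.023829 = -0.992851
x=1.300000, p=-0.992851: f=1.549249 → p ← -0.992851 + 0.3·1.549249 = -0.528077
x=1.600000, p=-0.528077: f=0.467342 → p ← -0.528077 + 0.3·0.467342 = -0.387874
p(1.9) ≈ -0.3879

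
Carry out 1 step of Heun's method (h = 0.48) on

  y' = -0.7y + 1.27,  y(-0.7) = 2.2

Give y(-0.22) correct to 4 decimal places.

2.0922

Heun: k1 = f(s_n, y_n); k2 = f(s_n + h, y_n + h·k1); y_{n+1} = y_n + (h/2)·(k1 + k2).
s=-0.700000, y=2.200000:
  k1 = f(-0.700000, 2.200000) = -0.270000
  k2 = f(-0.220000, 2.070400) = -0.179280
  y ← 2.200000 + (0.48/2)·(-0.270000 + (-0.179280)) = 2.092173
y(-0.22) ≈ 2.0922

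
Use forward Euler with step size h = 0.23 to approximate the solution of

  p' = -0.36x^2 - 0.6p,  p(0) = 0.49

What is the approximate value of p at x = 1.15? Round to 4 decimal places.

Euler: p_{n+1} = p_n + h·f(x_n, p_n).
x=0.000000, p=0.490000: f=-0.294000 → p ← 0.490000 + 0.23·(-0.294000) = 0.422380
x=0.230000, p=0.422380: f=-0.272472 → p ← 0.422380 + 0.23·(-0.272472) = 0.359711
x=0.460000, p=0.359711: f=-0.292003 → p ← 0.359711 + 0.23·(-0.292003) = 0.292551
x=0.690000, p=0.292551: f=-0.346926 → p ← 0.292551 + 0.23·(-0.346926) = 0.212758
x=0.920000, p=0.212758: f=-0.432359 → p ← 0.212758 + 0.23·(-0.432359) = 0.113315
p(1.15) ≈ 0.1133

0.1133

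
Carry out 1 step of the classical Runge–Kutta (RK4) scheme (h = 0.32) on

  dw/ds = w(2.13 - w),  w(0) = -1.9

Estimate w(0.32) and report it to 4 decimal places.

RK4: k1 = f(s_n, w_n); k2 = f(s_n + h/2, w_n + (h/2)·k1); k3 = f(s_n + h/2, w_n + (h/2)·k2); k4 = f(s_n + h, w_n + h·k3); w_{n+1} = w_n + (h/6)·(k1 + 2k2 + 2k3 + k4).
s=0.000000, w=-1.900000:
  k1 = f(0.000000, -1.900000) = -7.657000
  k2 = f(0.160000, -3.125120) = -16.422881
  k3 = f(0.160000, -4.527661) = -30.143631
  k4 = f(0.320000, -11.545962) = -157.902135
  w ← -1.900000 + (0.32/6)·(k1 + 2k2 + 2k3 + k4) = -15.696915
w(0.32) ≈ -15.6969

-15.6969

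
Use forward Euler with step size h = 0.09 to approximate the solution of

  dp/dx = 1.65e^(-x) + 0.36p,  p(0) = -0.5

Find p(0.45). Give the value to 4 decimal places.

Euler: p_{n+1} = p_n + h·f(x_n, p_n).
x=0.000000, p=-0.500000: f=1.470000 → p ← -0.500000 + 0.09·1.470000 = -0.367700
x=0.090000, p=-0.367700: f=1.375614 → p ← -0.367700 + 0.09·1.375614 = -0.243895
x=0.180000, p=-0.243895: f=1.290394 → p ← -0.243895 + 0.09·1.290394 = -0.127759
x=0.270000, p=-0.127759: f=1.213583 → p ← -0.127759 + 0.09·1.213583 = -0.018537
x=0.360000, p=-0.018537: f=1.144493 → p ← -0.018537 + 0.09·1.144493 = 0.084468
p(0.45) ≈ 0.0845

0.0845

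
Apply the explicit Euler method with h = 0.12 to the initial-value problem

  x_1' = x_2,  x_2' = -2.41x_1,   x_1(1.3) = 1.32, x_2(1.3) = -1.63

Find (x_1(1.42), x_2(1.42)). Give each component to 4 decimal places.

1.1244, -2.0117

Euler on (x_1,x_2): x_1_{n+1} = x_1_n + h·x_1', x_2_{n+1} = x_2_n + h·x_2'.
1.300000: (1.320000, -1.630000); f=(-1.630000, -3.181200) → (1.124400, -2.011744)
(x_1(1.42), x_2(1.42)) ≈ (1.1244, -2.0117)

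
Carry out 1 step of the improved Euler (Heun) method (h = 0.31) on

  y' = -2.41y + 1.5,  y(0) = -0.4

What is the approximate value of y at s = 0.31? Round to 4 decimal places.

Heun: k1 = f(s_n, y_n); k2 = f(s_n + h, y_n + h·k1); y_{n+1} = y_n + (h/2)·(k1 + k2).
s=0.000000, y=-0.400000:
  k1 = f(0.000000, -0.400000) = 2.464000
  k2 = f(0.310000, 0.363840) = 0.623146
  y ← -0.400000 + (0.31/2)·(2.464000 + 0.623146) = 0.078508
y(0.31) ≈ 0.0785

0.0785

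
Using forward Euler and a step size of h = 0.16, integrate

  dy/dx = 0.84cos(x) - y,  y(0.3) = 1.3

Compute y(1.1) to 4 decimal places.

0.9157

Euler: y_{n+1} = y_n + h·f(x_n, y_n).
x=0.300000, y=1.300000: f=-0.497517 → y ← 1.300000 + 0.16·(-0.497517) = 1.220397
x=0.460000, y=1.220397: f=-0.467713 → y ← 1.220397 + 0.16·(-0.467713) = 1.145563
x=0.620000, y=1.145563: f=-0.461905 → y ← 1.145563 + 0.16·(-0.461905) = 1.071658
x=0.780000, y=1.071658: f=-0.474491 → y ← 1.071658 + 0.16·(-0.474491) = 0.995740
x=0.940000, y=0.995740: f=-0.500318 → y ← 0.995740 + 0.16·(-0.500318) = 0.915689
y(1.1) ≈ 0.9157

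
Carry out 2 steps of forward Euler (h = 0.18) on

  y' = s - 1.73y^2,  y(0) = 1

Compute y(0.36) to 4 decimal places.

Euler: y_{n+1} = y_n + h·f(s_n, y_n).
s=0.000000, y=1.000000: f=-1.730000 → y ← 1.000000 + 0.18·(-1.730000) = 0.688600
s=0.180000, y=0.688600: f=-0.640314 → y ← 0.688600 + 0.18·(-0.640314) = 0.573343
y(0.36) ≈ 0.5733

0.5733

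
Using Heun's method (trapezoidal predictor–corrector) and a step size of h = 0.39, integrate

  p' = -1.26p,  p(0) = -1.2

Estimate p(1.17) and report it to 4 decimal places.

-0.2991

Heun: k1 = f(x_n, p_n); k2 = f(x_n + h, p_n + h·k1); p_{n+1} = p_n + (h/2)·(k1 + k2).
x=0.000000, p=-1.200000:
  k1 = f(0.000000, -1.200000) = 1.512000
  k2 = f(0.390000, -0.610320) = 0.769003
  p ← -1.200000 + (0.39/2)·(1.512000 + 0.769003) = -0.755204
x=0.390000, p=-0.755204:
  k1 = f(0.390000, -0.755204) = 0.951558
  k2 = f(0.780000, -0.384097) = 0.483962
  p ← -0.755204 + (0.39/2)·(0.951558 + 0.483962) = -0.475278
x=0.780000, p=-0.475278:
  k1 = f(0.780000, -0.475278) = 0.598850
  k2 = f(1.170000, -0.241726) = 0.304575
  p ← -0.475278 + (0.39/2)·(0.598850 + 0.304575) = -0.299110
p(1.17) ≈ -0.2991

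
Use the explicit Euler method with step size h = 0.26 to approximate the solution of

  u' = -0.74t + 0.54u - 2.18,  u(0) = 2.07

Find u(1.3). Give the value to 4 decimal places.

Euler: u_{n+1} = u_n + h·f(t_n, u_n).
t=0.000000, u=2.070000: f=-1.062200 → u ← 2.070000 + 0.26·(-1.062200) = 1.793828
t=0.260000, u=1.793828: f=-1.403733 → u ← 1.793828 + 0.26·(-1.403733) = 1.428857
t=0.520000, u=1.428857: f=-1.793217 → u ← 1.428857 + 0.26·(-1.793217) = 0.962621
t=0.780000, u=0.962621: f=-2.237385 → u ← 0.962621 + 0.26·(-2.237385) = 0.380901
t=1.040000, u=0.380901: f=-2.743913 → u ← 0.380901 + 0.26·(-2.743913) = -0.332516
u(1.3) ≈ -0.3325

-0.3325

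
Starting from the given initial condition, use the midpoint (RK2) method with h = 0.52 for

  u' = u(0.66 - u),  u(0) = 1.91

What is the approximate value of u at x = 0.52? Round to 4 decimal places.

Midpoint: k1 = f(x_n, u_n); k2 = f(x_n + h/2, u_n + (h/2)·k1); u_{n+1} = u_n + h·k2.
x=0.000000, u=1.910000:
  k1 = f(0.000000, 1.910000) = -2.387500
  k2 = f(0.260000, 1.289250) = -0.811261
  u ← 1.910000 + 0.52·(-0.811261) = 1.488145
u(0.52) ≈ 1.4881

1.4881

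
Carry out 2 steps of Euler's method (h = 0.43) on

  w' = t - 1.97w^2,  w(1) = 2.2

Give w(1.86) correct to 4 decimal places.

-2.6855

Euler: w_{n+1} = w_n + h·f(t_n, w_n).
t=1.000000, w=2.200000: f=-8.534800 → w ← 2.200000 + 0.43·(-8.534800) = -1.469964
t=1.430000, w=-1.469964: f=-2.826764 → w ← -1.469964 + 0.43·(-2.826764) = -2.685473
w(1.86) ≈ -2.6855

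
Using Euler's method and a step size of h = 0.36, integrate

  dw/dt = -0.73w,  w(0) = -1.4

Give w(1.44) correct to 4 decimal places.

-0.4135

Euler: w_{n+1} = w_n + h·f(t_n, w_n).
t=0.000000, w=-1.400000: f=1.022000 → w ← -1.400000 + 0.36·1.022000 = -1.032080
t=0.360000, w=-1.032080: f=0.753418 → w ← -1.032080 + 0.36·0.753418 = -0.760849
t=0.720000, w=-0.760849: f=0.555420 → w ← -0.760849 + 0.36·0.555420 = -0.560898
t=1.080000, w=-0.560898: f=0.409456 → w ← -0.560898 + 0.36·0.409456 = -0.413494
w(1.44) ≈ -0.4135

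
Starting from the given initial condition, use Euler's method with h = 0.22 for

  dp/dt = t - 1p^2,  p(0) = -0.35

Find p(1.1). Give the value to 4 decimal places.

0.0226

Euler: p_{n+1} = p_n + h·f(t_n, p_n).
t=0.000000, p=-0.350000: f=-0.122500 → p ← -0.350000 + 0.22·(-0.122500) = -0.376950
t=0.220000, p=-0.376950: f=0.077909 → p ← -0.376950 + 0.22·0.077909 = -0.359810
t=0.440000, p=-0.359810: f=0.310537 → p ← -0.359810 + 0.22·0.310537 = -0.291492
t=0.660000, p=-0.291492: f=0.575032 → p ← -0.291492 + 0.22·0.575032 = -0.164985
t=0.880000, p=-0.164985: f=0.852780 → p ← -0.164985 + 0.22·0.852780 = 0.022627
p(1.1) ≈ 0.0226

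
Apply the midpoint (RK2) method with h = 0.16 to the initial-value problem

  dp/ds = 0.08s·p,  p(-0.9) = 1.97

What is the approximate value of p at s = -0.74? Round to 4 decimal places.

1.9494

Midpoint: k1 = f(s_n, p_n); k2 = f(s_n + h/2, p_n + (h/2)·k1); p_{n+1} = p_n + h·k2.
s=-0.900000, p=1.970000:
  k1 = f(-0.900000, 1.970000) = -0.141840
  k2 = f(-0.820000, 1.958653) = -0.128488
  p ← 1.970000 + 0.16·(-0.128488) = 1.949442
p(-0.74) ≈ 1.9494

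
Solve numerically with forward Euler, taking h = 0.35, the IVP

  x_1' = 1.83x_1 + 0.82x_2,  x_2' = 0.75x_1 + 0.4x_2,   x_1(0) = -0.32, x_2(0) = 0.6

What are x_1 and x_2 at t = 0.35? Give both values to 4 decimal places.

Euler on (x_1,x_2): x_1_{n+1} = x_1_n + h·x_1', x_2_{n+1} = x_2_n + h·x_2'.
0.000000: (-0.320000, 0.600000); f=(-0.093600, 0.000000) → (-0.352760, 0.600000)
(x_1(0.35), x_2(0.35)) ≈ (-0.3528, 0.6000)

-0.3528, 0.6000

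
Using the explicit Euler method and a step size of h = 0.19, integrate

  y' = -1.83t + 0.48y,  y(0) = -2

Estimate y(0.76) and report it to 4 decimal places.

Euler: y_{n+1} = y_n + h·f(t_n, y_n).
t=0.000000, y=-2.000000: f=-0.960000 → y ← -2.000000 + 0.19·(-0.960000) = -2.182400
t=0.190000, y=-2.182400: f=-1.395252 → y ← -2.182400 + 0.19·(-1.395252) = -2.447498
t=0.380000, y=-2.447498: f=-1.870199 → y ← -2.447498 + 0.19·(-1.870199) = -2.802836
t=0.570000, y=-2.802836: f=-2.388461 → y ← -2.802836 + 0.19·(-2.388461) = -3.256643
y(0.76) ≈ -3.2566

-3.2566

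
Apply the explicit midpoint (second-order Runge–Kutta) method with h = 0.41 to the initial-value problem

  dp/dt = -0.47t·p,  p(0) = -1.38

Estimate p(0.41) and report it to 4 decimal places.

-1.3255

Midpoint: k1 = f(t_n, p_n); k2 = f(t_n + h/2, p_n + (h/2)·k1); p_{n+1} = p_n + h·k2.
t=0.000000, p=-1.380000:
  k1 = f(0.000000, -1.380000) = 0.000000
  k2 = f(0.205000, -1.380000) = 0.132963
  p ← -1.380000 + 0.41·0.132963 = -1.325485
p(0.41) ≈ -1.3255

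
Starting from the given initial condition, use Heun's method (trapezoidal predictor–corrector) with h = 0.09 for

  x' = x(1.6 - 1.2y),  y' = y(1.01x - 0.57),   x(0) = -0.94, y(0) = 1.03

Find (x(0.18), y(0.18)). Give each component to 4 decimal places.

Heun on (x,y): k1 = f(t_n, state_n); k2 = f(t_n + h, state_n + h·k1); state_{n+1} = state_n + (h/2)·(k1 + k2).
0.000000: (-0.940000, 1.030000)
  k1 = (-0.342160, -1.564982)
  predictor → (-0.970794, 0.889152)
  k2 = (-0.517451, -1.378632)
  → (-0.978682, 0.897537)
0.090000: (-0.978682, 0.897537)
  k1 = (-0.511807, -1.398784)
  predictor → (-1.024745, 0.771647)
  k2 = (-0.690703, -1.238487)
  → (-1.032795, 0.778860)
(x(0.18), y(0.18)) ≈ (-1.0328, 0.7789)

-1.0328, 0.7789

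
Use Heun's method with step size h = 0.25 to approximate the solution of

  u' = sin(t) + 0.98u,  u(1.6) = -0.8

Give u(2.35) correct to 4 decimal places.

Heun: k1 = f(t_n, u_n); k2 = f(t_n + h, u_n + h·k1); u_{n+1} = u_n + (h/2)·(k1 + k2).
t=1.600000, u=-0.800000:
  k1 = f(1.600000, -0.800000) = 0.215574
  k2 = f(1.850000, -0.746107) = 0.230091
  u ← -0.800000 + (0.25/2)·(0.215574 + 0.230091) = -0.744292
t=1.850000, u=-0.744292:
  k1 = f(1.850000, -0.744292) = 0.231869
  k2 = f(2.100000, -0.686325) = 0.190611
  u ← -0.744292 + (0.25/2)·(0.231869 + 0.190611) = -0.691482
t=2.100000, u=-0.691482:
  k1 = f(2.100000, -0.691482) = 0.185557
  k2 = f(2.350000, -0.645093) = 0.079283
  u ← -0.691482 + (0.25/2)·(0.185557 + 0.079283) = -0.658377
u(2.35) ≈ -0.6584

-0.6584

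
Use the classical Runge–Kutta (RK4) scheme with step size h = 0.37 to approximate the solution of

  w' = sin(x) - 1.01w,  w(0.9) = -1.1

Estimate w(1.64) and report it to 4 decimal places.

RK4: k1 = f(x_n, w_n); k2 = f(x_n + h/2, w_n + (h/2)·k1); k3 = f(x_n + h/2, w_n + (h/2)·k2); k4 = f(x_n + h, w_n + h·k3); w_{n+1} = w_n + (h/6)·(k1 + 2k2 + 2k3 + k4).
x=0.900000, w=-1.100000:
  k1 = f(0.900000, -1.100000) = 1.894327
  k2 = f(1.085000, -0.749550) = 1.641348
  k3 = f(1.085000, -0.796351) = 1.688617
  k4 = f(1.270000, -0.475212) = 1.435065
  w ← -1.100000 + (0.37/6)·(k1 + 2k2 + 2k3 + k4) = -0.483992
x=1.270000, w=-0.483992:
  k1 = f(1.270000, -0.483992) = 1.443933
  k2 = f(1.455000, -0.216864) = 1.212336
  k3 = f(1.455000, -0.259710) = 1.255610
  k4 = f(1.640000, -0.019416) = 1.017217
  w ← -0.483992 + (0.37/6)·(k1 + 2k2 + 2k3 + k4) = -0.027841
w(1.64) ≈ -0.0278

-0.0278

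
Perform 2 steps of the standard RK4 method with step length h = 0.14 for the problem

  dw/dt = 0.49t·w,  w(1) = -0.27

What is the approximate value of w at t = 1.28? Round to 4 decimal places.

-0.3157

RK4: k1 = f(t_n, w_n); k2 = f(t_n + h/2, w_n + (h/2)·k1); k3 = f(t_n + h/2, w_n + (h/2)·k2); k4 = f(t_n + h, w_n + h·k3); w_{n+1} = w_n + (h/6)·(k1 + 2k2 + 2k3 + k4).
t=1.000000, w=-0.270000:
  k1 = f(1.000000, -0.270000) = -0.132300
  k2 = f(1.070000, -0.279261) = -0.146417
  k3 = f(1.070000, -0.280249) = -0.146935
  k4 = f(1.140000, -0.290571) = -0.162313
  w ← -0.270000 + (0.14/6)·(k1 + 2k2 + 2k3 + k4) = -0.290564
t=1.140000, w=-0.290564:
  k1 = f(1.140000, -0.290564) = -0.162309
  k2 = f(1.210000, -0.301926) = -0.179012
  k3 = f(1.210000, -0.303095) = -0.179705
  k4 = f(1.280000, -0.315723) = -0.198021
  w ← -0.290564 + (0.14/6)·(k1 + 2k2 + 2k3 + k4) = -0.315712
w(1.28) ≈ -0.3157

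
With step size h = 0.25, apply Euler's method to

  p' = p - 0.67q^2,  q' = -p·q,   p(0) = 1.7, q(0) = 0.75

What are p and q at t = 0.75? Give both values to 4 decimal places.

3.1266, 0.0792

Euler on (p,q): p_{n+1} = p_n + h·p', q_{n+1} = q_n + h·q'.
0.000000: (1.700000, 0.750000); f=(1.323125, -1.275000) → (2.030781, 0.431250)
0.250000: (2.030781, 0.431250); f=(1.906177, -0.875774) → (2.507325, 0.212306)
0.500000: (2.507325, 0.212306); f=(2.477126, -0.532321) → (3.126607, 0.079226)
(p(0.75), q(0.75)) ≈ (3.1266, 0.0792)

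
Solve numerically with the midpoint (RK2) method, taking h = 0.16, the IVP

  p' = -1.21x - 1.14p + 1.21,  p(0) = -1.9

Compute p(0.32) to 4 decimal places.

Midpoint: k1 = f(x_n, p_n); k2 = f(x_n + h/2, p_n + (h/2)·k1); p_{n+1} = p_n + h·k2.
x=0.000000, p=-1.900000:
  k1 = f(0.000000, -1.900000) = 3.376000
  k2 = f(0.080000, -1.629920) = 2.971309
  p ← -1.900000 + 0.16·2.971309 = -1.424591
x=0.160000, p=-1.424591:
  k1 = f(0.160000, -1.424591) = 2.640433
  k2 = f(0.240000, -1.213356) = 2.302826
  p ← -1.424591 + 0.16·2.302826 = -1.056138
p(0.32) ≈ -1.0561

-1.0561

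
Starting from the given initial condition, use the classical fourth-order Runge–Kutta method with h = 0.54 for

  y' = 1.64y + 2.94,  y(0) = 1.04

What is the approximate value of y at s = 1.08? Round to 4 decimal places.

RK4: k1 = f(s_n, y_n); k2 = f(s_n + h/2, y_n + (h/2)·k1); k3 = f(s_n + h/2, y_n + (h/2)·k2); k4 = f(s_n + h, y_n + h·k3); y_{n+1} = y_n + (h/6)·(k1 + 2k2 + 2k3 + k4).
s=0.000000, y=1.040000:
  k1 = f(0.000000, 1.040000) = 4.645600
  k2 = f(0.270000, 2.294312) = 6.702672
  k3 = f(0.270000, 2.849721) = 7.613543
  k4 = f(0.540000, 5.151313) = 11.388154
  y ← 1.040000 + (0.54/6)·(k1 + 2k2 + 2k3 + k4) = 5.059956
s=0.540000, y=5.059956:
  k1 = f(0.540000, 5.059956) = 11.238329
  k2 = f(0.810000, 8.094305) = 16.214661
  k3 = f(0.810000, 9.437915) = 18.418180
  k4 = f(1.080000, 15.005774) = 27.549469
  y ← 5.059956 + (0.54/6)·(k1 + 2k2 + 2k3 + k4) = 14.784770
y(1.08) ≈ 14.7848

14.7848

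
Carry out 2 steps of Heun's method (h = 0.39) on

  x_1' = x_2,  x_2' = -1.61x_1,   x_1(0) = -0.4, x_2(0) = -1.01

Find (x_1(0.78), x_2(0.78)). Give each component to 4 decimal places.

-0.9014, -0.0897

Heun on (x_1,x_2): k1 = f(t_n, state_n); k2 = f(t_n + h, state_n + h·k1); state_{n+1} = state_n + (h/2)·(k1 + k2).
0.000000: (-0.400000, -1.010000)
  k1 = (-1.010000, 0.644000)
  predictor → (-0.793900, -0.758840)
  k2 = (-0.758840, 1.278179)
  → (-0.744924, -0.635175)
0.390000: (-0.744924, -0.635175)
  k1 = (-0.635175, 1.199327)
  predictor → (-0.992642, -0.167437)
  k2 = (-0.167437, 1.598154)
  → (-0.901433, -0.089666)
(x_1(0.78), x_2(0.78)) ≈ (-0.9014, -0.0897)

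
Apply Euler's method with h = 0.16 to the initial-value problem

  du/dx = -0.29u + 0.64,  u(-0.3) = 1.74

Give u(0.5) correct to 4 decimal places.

1.8387

Euler: u_{n+1} = u_n + h·f(x_n, u_n).
x=-0.300000, u=1.740000: f=0.135400 → u ← 1.740000 + 0.16·0.135400 = 1.761664
x=-0.140000, u=1.761664: f=0.129117 → u ← 1.761664 + 0.16·0.129117 = 1.782323
x=0.020000, u=1.782323: f=0.123126 → u ← 1.782323 + 0.16·0.123126 = 1.802023
x=0.180000, u=1.802023: f=0.117413 → u ← 1.802023 + 0.16·0.117413 = 1.820809
x=0.340000, u=1.820809: f=0.111965 → u ← 1.820809 + 0.16·0.111965 = 1.838724
u(0.5) ≈ 1.8387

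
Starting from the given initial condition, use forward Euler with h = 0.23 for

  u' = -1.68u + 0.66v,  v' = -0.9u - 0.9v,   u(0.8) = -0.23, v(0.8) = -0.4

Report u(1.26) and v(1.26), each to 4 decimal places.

Euler on (u,v): u_{n+1} = u_n + h·u', v_{n+1} = v_n + h·v'.
0.800000: (-0.230000, -0.400000); f=(0.122400, 0.567000) → (-0.201848, -0.269590)
1.030000: (-0.201848, -0.269590); f=(0.161175, 0.424294) → (-0.164778, -0.172002)
(u(1.26), v(1.26)) ≈ (-0.1648, -0.1720)

-0.1648, -0.1720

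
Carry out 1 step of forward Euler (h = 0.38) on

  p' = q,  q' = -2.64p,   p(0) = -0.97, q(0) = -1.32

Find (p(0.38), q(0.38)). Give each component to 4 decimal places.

-1.4716, -0.3469

Euler on (p,q): p_{n+1} = p_n + h·p', q_{n+1} = q_n + h·q'.
0.000000: (-0.970000, -1.320000); f=(-1.320000, 2.560800) → (-1.471600, -0.346896)
(p(0.38), q(0.38)) ≈ (-1.4716, -0.3469)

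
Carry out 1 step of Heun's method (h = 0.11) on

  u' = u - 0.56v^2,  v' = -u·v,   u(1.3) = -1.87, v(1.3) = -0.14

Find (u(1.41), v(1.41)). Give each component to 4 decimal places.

Heun on (u,v): k1 = f(x_n, state_n); k2 = f(x_n + h, state_n + h·k1); state_{n+1} = state_n + (h/2)·(k1 + k2).
1.300000: (-1.870000, -0.140000)
  k1 = (-1.880976, -0.261800)
  predictor → (-2.076907, -0.168798)
  k2 = (-2.092863, -0.350578)
  → (-2.088561, -0.173681)
(u(1.41), v(1.41)) ≈ (-2.0886, -0.1737)

-2.0886, -0.1737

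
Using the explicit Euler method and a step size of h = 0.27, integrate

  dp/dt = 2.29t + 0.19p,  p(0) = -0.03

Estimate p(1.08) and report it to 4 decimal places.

Euler: p_{n+1} = p_n + h·f(t_n, p_n).
t=0.000000, p=-0.030000: f=-0.005700 → p ← -0.030000 + 0.27·(-0.005700) = -0.031539
t=0.270000, p=-0.031539: f=0.612308 → p ← -0.031539 + 0.27·0.612308 = 0.133784
t=0.540000, p=0.133784: f=1.262019 → p ← 0.133784 + 0.27·1.262019 = 0.474529
t=0.810000, p=0.474529: f=1.945061 → p ← 0.474529 + 0.27·1.945061 = 0.999696
p(1.08) ≈ 0.9997

0.9997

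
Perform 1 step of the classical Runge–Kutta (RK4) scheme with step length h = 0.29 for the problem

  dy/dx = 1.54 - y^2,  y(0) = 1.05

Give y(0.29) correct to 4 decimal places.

1.1440

RK4: k1 = f(x_n, y_n); k2 = f(x_n + h/2, y_n + (h/2)·k1); k3 = f(x_n + h/2, y_n + (h/2)·k2); k4 = f(x_n + h, y_n + h·k3); y_{n+1} = y_n + (h/6)·(k1 + 2k2 + 2k3 + k4).
x=0.000000, y=1.050000:
  k1 = f(0.000000, 1.050000) = 0.437500
  k2 = f(0.145000, 1.113438) = 0.300257
  k3 = f(0.145000, 1.093537) = 0.344176
  k4 = f(0.290000, 1.149811) = 0.217934
  y ← 1.050000 + (0.29/6)·(k1 + 2k2 + 2k3 + k4) = 1.143975
y(0.29) ≈ 1.1440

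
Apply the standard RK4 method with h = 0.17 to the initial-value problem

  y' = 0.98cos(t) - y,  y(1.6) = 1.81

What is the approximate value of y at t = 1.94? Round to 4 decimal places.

1.2300

RK4: k1 = f(t_n, y_n); k2 = f(t_n + h/2, y_n + (h/2)·k1); k3 = f(t_n + h/2, y_n + (h/2)·k2); k4 = f(t_n + h, y_n + h·k3); y_{n+1} = y_n + (h/6)·(k1 + 2k2 + 2k3 + k4).
t=1.600000, y=1.810000:
  k1 = f(1.600000, 1.810000) = -1.838616
  k2 = f(1.685000, 1.653718) = -1.765394
  k3 = f(1.685000, 1.659941) = -1.771618
  k4 = f(1.770000, 1.508825) = -1.702756
  y ← 1.810000 + (0.17/6)·(k1 + 2k2 + 2k3 + k4) = 1.509230
t=1.770000, y=1.509230:
  k1 = f(1.770000, 1.509230) = -1.703161
  k2 = f(1.855000, 1.364462) = -1.639247
  k3 = f(1.855000, 1.369894) = -1.644680
  k4 = f(1.940000, 1.229635) = -1.583290
  y ← 1.509230 + (0.17/6)·(k1 + 2k2 + 2k3 + k4) = 1.230025
y(1.94) ≈ 1.2300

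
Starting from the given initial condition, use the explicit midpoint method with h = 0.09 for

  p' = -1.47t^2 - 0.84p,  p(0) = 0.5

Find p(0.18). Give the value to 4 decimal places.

Midpoint: k1 = f(t_n, p_n); k2 = f(t_n + h/2, p_n + (h/2)·k1); p_{n+1} = p_n + h·k2.
t=0.000000, p=0.500000:
  k1 = f(0.000000, 0.500000) = -0.420000
  k2 = f(0.045000, 0.481100) = -0.407101
  p ← 0.500000 + 0.09·(-0.407101) = 0.463361
t=0.090000, p=0.463361:
  k1 = f(0.090000, 0.463361) = -0.401130
  k2 = f(0.135000, 0.445310) = -0.400851
  p ← 0.463361 + 0.09·(-0.400851) = 0.427284
p(0.18) ≈ 0.4273

0.4273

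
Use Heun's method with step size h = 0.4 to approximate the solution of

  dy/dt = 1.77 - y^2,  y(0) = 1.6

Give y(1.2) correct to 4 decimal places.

Heun: k1 = f(t_n, y_n); k2 = f(t_n + h, y_n + h·k1); y_{n+1} = y_n + (h/2)·(k1 + k2).
t=0.000000, y=1.600000:
  k1 = f(0.000000, 1.600000) = -0.790000
  k2 = f(0.400000, 1.284000) = 0.121344
  y ← 1.600000 + (0.4/2)·(-0.790000 + 0.121344) = 1.466269
t=0.400000, y=1.466269:
  k1 = f(0.400000, 1.466269) = -0.379944
  k2 = f(0.800000, 1.314291) = 0.042639
  y ← 1.466269 + (0.4/2)·(-0.379944 + 0.042639) = 1.398808
t=0.800000, y=1.398808:
  k1 = f(0.800000, 1.398808) = -0.186663
  k2 = f(1.200000, 1.324143) = 0.016647
  y ← 1.398808 + (0.4/2)·(-0.186663 + 0.016647) = 1.364804
y(1.2) ≈ 1.3648

1.3648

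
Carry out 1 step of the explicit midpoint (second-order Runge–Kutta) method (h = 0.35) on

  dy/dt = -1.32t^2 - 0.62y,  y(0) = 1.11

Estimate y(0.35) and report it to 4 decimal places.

0.8811

Midpoint: k1 = f(t_n, y_n); k2 = f(t_n + h/2, y_n + (h/2)·k1); y_{n+1} = y_n + h·k2.
t=0.000000, y=1.110000:
  k1 = f(0.000000, 1.110000) = -0.688200
  k2 = f(0.175000, 0.989565) = -0.653955
  y ← 1.110000 + 0.35·(-0.653955) = 0.881116
y(0.35) ≈ 0.8811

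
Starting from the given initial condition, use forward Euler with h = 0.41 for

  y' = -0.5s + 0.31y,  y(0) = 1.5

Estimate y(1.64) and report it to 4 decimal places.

Euler: y_{n+1} = y_n + h·f(s_n, y_n).
s=0.000000, y=1.500000: f=0.465000 → y ← 1.500000 + 0.41·0.465000 = 1.690650
s=0.410000, y=1.690650: f=0.319102 → y ← 1.690650 + 0.41·0.319102 = 1.821482
s=0.820000, y=1.821482: f=0.154659 → y ← 1.821482 + 0.41·0.154659 = 1.884892
s=1.230000, y=1.884892: f=-0.030684 → y ← 1.884892 + 0.41·(-0.030684) = 1.872312
y(1.64) ≈ 1.8723

1.8723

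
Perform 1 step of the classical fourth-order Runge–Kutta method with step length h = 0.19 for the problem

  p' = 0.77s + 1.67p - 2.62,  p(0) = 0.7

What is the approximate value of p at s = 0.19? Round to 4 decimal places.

RK4: k1 = f(s_n, p_n); k2 = f(s_n + h/2, p_n + (h/2)·k1); k3 = f(s_n + h/2, p_n + (h/2)·k2); k4 = f(s_n + h, p_n + h·k3); p_{n+1} = p_n + (h/6)·(k1 + 2k2 + 2k3 + k4).
s=0.000000, p=0.700000:
  k1 = f(0.000000, 0.700000) = -1.451000
  k2 = f(0.095000, 0.562155) = -1.608051
  k3 = f(0.095000, 0.547235) = -1.632967
  k4 = f(0.190000, 0.389736) = -1.822841
  p ← 0.700000 + (0.19/6)·(k1 + 2k2 + 2k3 + k4) = 0.391064
p(0.19) ≈ 0.3911

0.3911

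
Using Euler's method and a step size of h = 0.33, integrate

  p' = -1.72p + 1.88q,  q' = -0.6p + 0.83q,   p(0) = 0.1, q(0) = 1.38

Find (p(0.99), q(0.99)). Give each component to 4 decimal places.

1.8977, 2.3034

Euler on (p,q): p_{n+1} = p_n + h·p', q_{n+1} = q_n + h·q'.
0.000000: (0.100000, 1.380000); f=(2.422400, 1.085400) → (0.899392, 1.738182)
0.330000: (0.899392, 1.738182); f=(1.720828, 0.903056) → (1.467265, 2.036190)
0.660000: (1.467265, 2.036190); f=(1.304342, 0.809679) → (1.897698, 2.303384)
(p(0.99), q(0.99)) ≈ (1.8977, 2.3034)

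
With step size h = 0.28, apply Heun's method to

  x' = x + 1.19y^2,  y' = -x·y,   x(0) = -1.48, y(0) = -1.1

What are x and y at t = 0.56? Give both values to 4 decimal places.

-0.2772, -2.1854

Heun on (x,y): k1 = f(t_n, state_n); k2 = f(t_n + h, state_n + h·k1); state_{n+1} = state_n + (h/2)·(k1 + k2).
0.000000: (-1.480000, -1.100000)
  k1 = (-0.040100, -1.628000)
  predictor → (-1.491228, -1.555840)
  k2 = (1.389331, -2.320112)
  → (-1.291108, -1.652736)
0.280000: (-1.291108, -1.652736)
  k1 = (1.959419, -2.133860)
  predictor → (-0.742470, -2.250216)
  k2 = (5.283064, -1.670719)
  → (-0.277160, -2.185377)
(x(0.56), y(0.56)) ≈ (-0.2772, -2.1854)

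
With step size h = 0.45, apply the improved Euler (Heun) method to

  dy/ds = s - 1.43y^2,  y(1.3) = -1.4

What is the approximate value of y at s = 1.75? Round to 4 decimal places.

-2.7314

Heun: k1 = f(s_n, y_n); k2 = f(s_n + h, y_n + h·k1); y_{n+1} = y_n + (h/2)·(k1 + k2).
s=1.300000, y=-1.400000:
  k1 = f(1.300000, -1.400000) = -1.502800
  k2 = f(1.750000, -2.076260) = -4.414523
  y ← -1.400000 + (0.45/2)·(-1.502800 + (-4.414523)) = -2.731398
y(1.75) ≈ -2.7314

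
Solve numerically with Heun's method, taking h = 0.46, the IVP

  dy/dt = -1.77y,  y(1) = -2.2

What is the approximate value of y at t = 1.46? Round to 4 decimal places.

Heun: k1 = f(t_n, y_n); k2 = f(t_n + h, y_n + h·k1); y_{n+1} = y_n + (h/2)·(k1 + k2).
t=1.000000, y=-2.200000:
  k1 = f(1.000000, -2.200000) = 3.894000
  k2 = f(1.460000, -0.408760) = 0.723505
  y ← -2.200000 + (0.46/2)·(3.894000 + 0.723505) = -1.137974
y(1.46) ≈ -1.1380

-1.1380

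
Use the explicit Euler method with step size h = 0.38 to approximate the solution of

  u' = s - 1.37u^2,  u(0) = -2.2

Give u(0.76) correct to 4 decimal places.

-16.1720

Euler: u_{n+1} = u_n + h·f(s_n, u_n).
s=0.000000, u=-2.200000: f=-6.630800 → u ← -2.200000 + 0.38·(-6.630800) = -4.719704
s=0.380000, u=-4.719704: f=-30.137580 → u ← -4.719704 + 0.38·(-30.137580) = -16.171984
u(0.76) ≈ -16.1720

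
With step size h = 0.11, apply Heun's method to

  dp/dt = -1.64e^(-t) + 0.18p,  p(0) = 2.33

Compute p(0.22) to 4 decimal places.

Heun: k1 = f(t_n, p_n); k2 = f(t_n + h, p_n + h·k1); p_{n+1} = p_n + (h/2)·(k1 + k2).
t=0.000000, p=2.330000:
  k1 = f(0.000000, 2.330000) = -1.220600
  k2 = f(0.110000, 2.195734) = -1.073936
  p ← 2.330000 + (0.11/2)·(-1.220600 + (-1.073936)) = 2.203801
t=0.110000, p=2.203801:
  k1 = f(0.110000, 2.203801) = -1.072484
  k2 = f(0.220000, 2.085827) = -0.940682
  p ← 2.203801 + (0.11/2)·(-1.072484 + (-0.940682)) = 2.093076
p(0.22) ≈ 2.0931

2.0931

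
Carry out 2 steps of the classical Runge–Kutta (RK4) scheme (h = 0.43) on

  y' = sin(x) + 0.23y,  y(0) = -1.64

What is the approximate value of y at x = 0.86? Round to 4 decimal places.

RK4: k1 = f(x_n, y_n); k2 = f(x_n + h/2, y_n + (h/2)·k1); k3 = f(x_n + h/2, y_n + (h/2)·k2); k4 = f(x_n + h, y_n + h·k3); y_{n+1} = y_n + (h/6)·(k1 + 2k2 + 2k3 + k4).
x=0.000000, y=-1.640000:
  k1 = f(0.000000, -1.640000) = -0.377200
  k2 = f(0.215000, -1.721098) = -0.182505
  k3 = f(0.215000, -1.679239) = -0.172877
  k4 = f(0.430000, -1.714337) = 0.022573
  y ← -1.640000 + (0.43/6)·(k1 + 2k2 + 2k3 + k4) = -1.716353
x=0.430000, y=-1.716353:
  k1 = f(0.430000, -1.716353) = 0.022110
  k2 = f(0.645000, -1.711600) = 0.207531
  k3 = f(0.645000, -1.671734) = 0.216700
  k4 = f(0.860000, -1.623172) = 0.384513
  y ← -1.716353 + (0.43/6)·(k1 + 2k2 + 2k3 + k4) = -1.626405
y(0.86) ≈ -1.6264

-1.6264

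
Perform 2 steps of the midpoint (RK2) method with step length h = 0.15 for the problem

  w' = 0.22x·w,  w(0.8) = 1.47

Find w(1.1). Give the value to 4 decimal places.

Midpoint: k1 = f(x_n, w_n); k2 = f(x_n + h/2, w_n + (h/2)·k1); w_{n+1} = w_n + h·k2.
x=0.800000, w=1.470000:
  k1 = f(0.800000, 1.470000) = 0.258720
  k2 = f(0.875000, 1.489404) = 0.286710
  w ← 1.470000 + 0.15·0.286710 = 1.513007
x=0.950000, w=1.513007:
  k1 = f(0.950000, 1.513007) = 0.316218
  k2 = f(1.025000, 1.536723) = 0.346531
  w ← 1.513007 + 0.15·0.346531 = 1.564986
w(1.1) ≈ 1.5650

1.5650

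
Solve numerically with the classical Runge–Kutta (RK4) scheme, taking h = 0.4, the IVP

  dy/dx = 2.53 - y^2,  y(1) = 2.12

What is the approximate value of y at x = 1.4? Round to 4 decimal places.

1.7386

RK4: k1 = f(x_n, y_n); k2 = f(x_n + h/2, y_n + (h/2)·k1); k3 = f(x_n + h/2, y_n + (h/2)·k2); k4 = f(x_n + h, y_n + h·k3); y_{n+1} = y_n + (h/6)·(k1 + 2k2 + 2k3 + k4).
x=1.000000, y=2.120000:
  k1 = f(1.000000, 2.120000) = -1.964400
  k2 = f(1.200000, 1.727120) = -0.452943
  k3 = f(1.200000, 2.029411) = -1.588510
  k4 = f(1.400000, 1.484596) = 0.325975
  y ← 2.120000 + (0.4/6)·(k1 + 2k2 + 2k3 + k4) = 1.738578
y(1.4) ≈ 1.7386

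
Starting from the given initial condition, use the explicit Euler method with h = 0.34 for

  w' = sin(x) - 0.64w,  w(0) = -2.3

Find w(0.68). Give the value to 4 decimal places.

Euler: w_{n+1} = w_n + h·f(x_n, w_n).
x=0.000000, w=-2.300000: f=1.472000 → w ← -2.300000 + 0.34·1.472000 = -1.799520
x=0.340000, w=-1.799520: f=1.485180 → w ← -1.799520 + 0.34·1.485180 = -1.294559
w(0.68) ≈ -1.2946

-1.2946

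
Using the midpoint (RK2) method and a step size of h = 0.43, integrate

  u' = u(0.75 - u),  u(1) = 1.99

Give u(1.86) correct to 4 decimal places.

1.2524

Midpoint: k1 = f(s_n, u_n); k2 = f(s_n + h/2, u_n + (h/2)·k1); u_{n+1} = u_n + h·k2.
s=1.000000, u=1.990000:
  k1 = f(1.000000, 1.990000) = -2.467600
  k2 = f(1.215000, 1.459466) = -1.035442
  u ← 1.990000 + 0.43·(-1.035442) = 1.544760
s=1.430000, u=1.544760:
  k1 = f(1.430000, 1.544760) = -1.227714
  k2 = f(1.645000, 1.280802) = -0.679852
  u ← 1.544760 + 0.43·(-0.679852) = 1.252424
u(1.86) ≈ 1.2524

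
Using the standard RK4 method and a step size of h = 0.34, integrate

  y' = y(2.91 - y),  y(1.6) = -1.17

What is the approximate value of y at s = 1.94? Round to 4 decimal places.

RK4: k1 = f(s_n, y_n); k2 = f(s_n + h/2, y_n + (h/2)·k1); k3 = f(s_n + h/2, y_n + (h/2)·k2); k4 = f(s_n + h, y_n + h·k3); y_{n+1} = y_n + (h/6)·(k1 + 2k2 + 2k3 + k4).
s=1.600000, y=-1.170000:
  k1 = f(1.600000, -1.170000) = -4.773600
  k2 = f(1.770000, -1.981512) = -9.692590
  k3 = f(1.770000, -2.817740) = -16.139284
  k4 = f(1.940000, -6.657357) = -63.693305
  y ← -1.170000 + (0.34/6)·(k1 + 2k2 + 2k3 + k4) = -7.977404
y(1.94) ≈ -7.9774

-7.9774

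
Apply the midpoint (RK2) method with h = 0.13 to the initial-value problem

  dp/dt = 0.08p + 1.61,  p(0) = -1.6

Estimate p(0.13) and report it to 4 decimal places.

Midpoint: k1 = f(t_n, p_n); k2 = f(t_n + h/2, p_n + (h/2)·k1); p_{n+1} = p_n + h·k2.
t=0.000000, p=-1.600000:
  k1 = f(0.000000, -1.600000) = 1.482000
  k2 = f(0.065000, -1.503670) = 1.489706
  p ← -1.600000 + 0.13·1.489706 = -1.406338
p(0.13) ≈ -1.4063

-1.4063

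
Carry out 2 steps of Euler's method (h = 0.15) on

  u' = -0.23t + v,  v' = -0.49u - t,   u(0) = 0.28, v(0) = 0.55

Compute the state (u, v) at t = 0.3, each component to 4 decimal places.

0.4367, 0.4803

Euler on (u,v): u_{n+1} = u_n + h·u', v_{n+1} = v_n + h·v'.
0.000000: (0.280000, 0.550000); f=(0.550000, -0.137200) → (0.362500, 0.529420)
0.150000: (0.362500, 0.529420); f=(0.494920, -0.327625) → (0.436738, 0.480276)
(u(0.3), v(0.3)) ≈ (0.4367, 0.4803)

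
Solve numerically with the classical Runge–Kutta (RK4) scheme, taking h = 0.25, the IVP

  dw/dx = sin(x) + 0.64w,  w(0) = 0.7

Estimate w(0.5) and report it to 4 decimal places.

RK4: k1 = f(x_n, w_n); k2 = f(x_n + h/2, w_n + (h/2)·k1); k3 = f(x_n + h/2, w_n + (h/2)·k2); k4 = f(x_n + h, w_n + h·k3); w_{n+1} = w_n + (h/6)·(k1 + 2k2 + 2k3 + k4).
x=0.000000, w=0.700000:
  k1 = f(0.000000, 0.700000) = 0.448000
  k2 = f(0.125000, 0.756000) = 0.608515
  k3 = f(0.125000, 0.776064) = 0.621356
  k4 = f(0.250000, 0.855339) = 0.794821
  w ← 0.700000 + (0.25/6)·(k1 + 2k2 + 2k3 + k4) = 0.854273
x=0.250000, w=0.854273:
  k1 = f(0.250000, 0.854273) = 0.794139
  k2 = f(0.375000, 0.953541) = 0.976539
  k3 = f(0.375000, 0.976341) = 0.991131
  k4 = f(0.500000, 1.102056) = 1.184741
  w ← 0.854273 + (0.25/6)·(k1 + 2k2 + 2k3 + k4) = 1.100699
w(0.5) ≈ 1.1007

1.1007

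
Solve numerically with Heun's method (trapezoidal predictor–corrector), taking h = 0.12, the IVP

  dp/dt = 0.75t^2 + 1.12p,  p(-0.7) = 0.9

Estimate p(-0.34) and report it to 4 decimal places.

Heun: k1 = f(t_n, p_n); k2 = f(t_n + h, p_n + h·k1); p_{n+1} = p_n + (h/2)·(k1 + k2).
t=-0.700000, p=0.900000:
  k1 = f(-0.700000, 0.900000) = 1.375500
  k2 = f(-0.580000, 1.065060) = 1.445167
  p ← 0.900000 + (0.12/2)·(1.375500 + 1.445167) = 1.069240
t=-0.580000, p=1.069240:
  k1 = f(-0.580000, 1.069240) = 1.449849
  k2 = f(-0.460000, 1.243222) = 1.551109
  p ← 1.069240 + (0.12/2)·(1.449849 + 1.551109) = 1.249297
t=-0.460000, p=1.249297:
  k1 = f(-0.460000, 1.249297) = 1.557913
  k2 = f(-0.340000, 1.436247) = 1.695297
  p ← 1.249297 + (0.12/2)·(1.557913 + 1.695297) = 1.444490
p(-0.34) ≈ 1.4445

1.4445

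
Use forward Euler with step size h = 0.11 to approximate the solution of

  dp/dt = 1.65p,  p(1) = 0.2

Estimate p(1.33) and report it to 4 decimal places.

0.3299

Euler: p_{n+1} = p_n + h·f(t_n, p_n).
t=1.000000, p=0.200000: f=0.330000 → p ← 0.200000 + 0.11·0.330000 = 0.236300
t=1.110000, p=0.236300: f=0.389895 → p ← 0.236300 + 0.11·0.389895 = 0.279188
t=1.220000, p=0.279188: f=0.460661 → p ← 0.279188 + 0.11·0.460661 = 0.329861
p(1.33) ≈ 0.3299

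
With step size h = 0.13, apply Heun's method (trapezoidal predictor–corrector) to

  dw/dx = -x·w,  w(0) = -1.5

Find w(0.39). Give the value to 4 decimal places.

Heun: k1 = f(x_n, w_n); k2 = f(x_n + h, w_n + h·k1); w_{n+1} = w_n + (h/2)·(k1 + k2).
x=0.000000, w=-1.500000:
  k1 = f(0.000000, -1.500000) = 0.000000
  k2 = f(0.130000, -1.500000) = 0.195000
  w ← -1.500000 + (0.13/2)·(0.000000 + 0.195000) = -1.487325
x=0.130000, w=-1.487325:
  k1 = f(0.130000, -1.487325) = 0.193352
  k2 = f(0.260000, -1.462189) = 0.380169
  w ← -1.487325 + (0.13/2)·(0.193352 + 0.380169) = -1.450046
x=0.260000, w=-1.450046:
  k1 = f(0.260000, -1.450046) = 0.377012
  k2 = f(0.390000, -1.401035) = 0.546403
  w ← -1.450046 + (0.13/2)·(0.377012 + 0.546403) = -1.390024
w(0.39) ≈ -1.3900

-1.3900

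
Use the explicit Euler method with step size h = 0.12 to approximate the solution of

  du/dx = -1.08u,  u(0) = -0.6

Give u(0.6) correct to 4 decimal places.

Euler: u_{n+1} = u_n + h·f(x_n, u_n).
x=0.000000, u=-0.600000: f=0.648000 → u ← -0.600000 + 0.12·0.648000 = -0.522240
x=0.120000, u=-0.522240: f=0.564019 → u ← -0.522240 + 0.12·0.564019 = -0.454558
x=0.240000, u=-0.454558: f=0.490922 → u ← -0.454558 + 0.12·0.490922 = -0.395647
x=0.360000, u=-0.395647: f=0.427299 → u ← -0.395647 + 0.12·0.427299 = -0.344371
x=0.480000, u=-0.344371: f=0.371921 → u ← -0.344371 + 0.12·0.371921 = -0.299741
u(0.6) ≈ -0.2997

-0.2997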